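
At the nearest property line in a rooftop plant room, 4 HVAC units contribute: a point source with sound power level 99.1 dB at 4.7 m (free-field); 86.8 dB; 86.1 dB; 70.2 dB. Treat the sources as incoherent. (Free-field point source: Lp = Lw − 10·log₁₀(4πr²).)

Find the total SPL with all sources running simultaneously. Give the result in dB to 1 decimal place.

Source at 4.7 m: Lp = 99.1 − 10·log₁₀(4π·4.7²) = 99.1 − 10·log₁₀(277.591) = 74.7 dB.
Converting to relative power and adding: 10^(74.7/10) + 10^(86.8/10) + 10^(86.1/10) + 10^(70.2/10) = 9.26e+08.
L_total = 10·log₁₀(9.26e+08) = 89.7 dB.

89.7 dB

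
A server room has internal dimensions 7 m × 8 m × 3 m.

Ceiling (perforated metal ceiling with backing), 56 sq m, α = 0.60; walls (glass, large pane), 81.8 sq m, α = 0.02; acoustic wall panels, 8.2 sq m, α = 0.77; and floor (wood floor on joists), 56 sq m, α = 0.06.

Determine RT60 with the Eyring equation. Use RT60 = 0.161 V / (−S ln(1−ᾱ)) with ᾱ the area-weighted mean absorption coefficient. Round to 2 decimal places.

0.53 sec

S = Σ Sᵢ = 202.0 sq m.
Absorption A = 56×0.60 + 81.8×0.02 + 8.2×0.77 + 56×0.06 = 44.910 sabins.
ᾱ = 44.910 / 202.0 = 0.2223.
Eyring denominator: −S ln(1−ᾱ) = 50.786.
V = 7 × 8 × 3 = 168 m³.
RT60 = 0.161 × 168 / 50.786 = 0.53 s.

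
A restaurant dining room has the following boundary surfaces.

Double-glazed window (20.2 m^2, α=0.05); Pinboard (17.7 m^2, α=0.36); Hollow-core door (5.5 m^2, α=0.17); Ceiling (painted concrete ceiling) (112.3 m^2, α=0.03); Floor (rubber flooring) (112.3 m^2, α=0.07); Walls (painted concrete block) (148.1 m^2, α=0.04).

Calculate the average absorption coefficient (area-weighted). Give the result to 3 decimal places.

Total surface area S = 416.1 m^2.
Weighted sum Σ Sα = 25.471.
ᾱ = 25.471 / 416.1 = 0.061.

0.061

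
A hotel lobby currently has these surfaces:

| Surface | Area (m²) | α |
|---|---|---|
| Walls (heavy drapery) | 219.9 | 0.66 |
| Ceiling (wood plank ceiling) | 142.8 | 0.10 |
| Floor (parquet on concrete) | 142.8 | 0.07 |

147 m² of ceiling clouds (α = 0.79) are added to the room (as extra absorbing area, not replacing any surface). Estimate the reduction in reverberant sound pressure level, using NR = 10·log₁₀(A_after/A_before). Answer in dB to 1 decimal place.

Equivalent absorption area: A_before = 219.9*0.66 + 142.8*0.10 + 142.8*0.07 = 169.410 m².
Treatment contributes 147·0.79 = 116.130 sabins.
A_after = 169.410 + 116.130 = 285.540 sabins.
Reduction = 10 log₁₀(A_after/A_before) = 10 log₁₀(1.6855) = 2.3 dB.

2.3 dB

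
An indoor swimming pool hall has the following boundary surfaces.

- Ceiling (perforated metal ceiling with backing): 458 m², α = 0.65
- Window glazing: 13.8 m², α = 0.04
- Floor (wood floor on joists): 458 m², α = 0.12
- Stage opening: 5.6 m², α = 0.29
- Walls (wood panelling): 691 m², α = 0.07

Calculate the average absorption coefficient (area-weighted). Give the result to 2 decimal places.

S = Σ Sᵢ = 458 + 13.8 + 458 + 5.6 + 691 = 1626.4 m².
Weighted sum Σ Sα = 403.206.
ᾱ = A/S = 0.25.

0.25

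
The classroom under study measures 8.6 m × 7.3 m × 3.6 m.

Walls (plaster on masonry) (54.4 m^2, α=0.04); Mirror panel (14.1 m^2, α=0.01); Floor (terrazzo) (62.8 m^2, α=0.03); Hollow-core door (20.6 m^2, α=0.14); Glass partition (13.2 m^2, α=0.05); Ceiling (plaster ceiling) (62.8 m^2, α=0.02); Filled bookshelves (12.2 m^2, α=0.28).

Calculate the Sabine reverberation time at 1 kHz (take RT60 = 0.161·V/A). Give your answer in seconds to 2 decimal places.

2.93 sec

A = Σ Sᵢαᵢ = 54.4*0.04 + 14.1*0.01 + 62.8*0.03 + 20.6*0.14 + 13.2*0.05 + 62.8*0.02 + 12.2*0.28 = 12.417 sabins.
Room volume: 226.008 m³.
RT60 = 0.161 · V / A = 0.161 × 226.008 / 12.417 = 2.93 s.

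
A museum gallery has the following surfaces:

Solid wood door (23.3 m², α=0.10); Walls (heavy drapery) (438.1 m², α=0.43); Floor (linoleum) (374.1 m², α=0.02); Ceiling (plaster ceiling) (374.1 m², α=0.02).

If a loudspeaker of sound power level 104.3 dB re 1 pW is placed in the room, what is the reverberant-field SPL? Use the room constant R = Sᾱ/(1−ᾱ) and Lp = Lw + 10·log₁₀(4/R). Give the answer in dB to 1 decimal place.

86.4 dB

Σ(Sᵢαᵢ) = 23.3·0.10 + 438.1·0.43 + 374.1·0.02 + 374.1·0.02 = 205.677; total area S = 1209.6 m².
ᾱ = 205.677/1209.6 = 0.1700; R = Sᾱ/(1−ᾱ) = 205.677/(1−0.1700) = 247.804 m².
Lp = Lw + 10 log₁₀(4/R) = 104.3 -17.92 = 86.4 dB.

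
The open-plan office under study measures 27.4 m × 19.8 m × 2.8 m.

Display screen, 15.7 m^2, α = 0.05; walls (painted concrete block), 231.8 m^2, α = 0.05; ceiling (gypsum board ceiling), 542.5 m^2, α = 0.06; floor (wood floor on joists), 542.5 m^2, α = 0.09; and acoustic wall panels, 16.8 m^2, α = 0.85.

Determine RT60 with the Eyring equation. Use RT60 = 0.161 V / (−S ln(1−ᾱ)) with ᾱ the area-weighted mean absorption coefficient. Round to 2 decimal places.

S = Σ Sᵢ = 1349.3 m^2.
Absorption A = 15.7×0.05 + 231.8×0.05 + 542.5×0.06 + 542.5×0.09 + 16.8×0.85 = 108.030 sabins.
ᾱ = 108.030 / 1349.3 = 0.0801.
−S·ln(1−ᾱ) = −1349.3 × ln(1 − 0.0801) = 112.653.
V = 27.4 × 19.8 × 2.8 = 1519.056 m³.
T = 0.161·V/[−S·ln(1−ᾱ)] = 0.161·1519.056/112.653 = 2.17 s.

2.17 s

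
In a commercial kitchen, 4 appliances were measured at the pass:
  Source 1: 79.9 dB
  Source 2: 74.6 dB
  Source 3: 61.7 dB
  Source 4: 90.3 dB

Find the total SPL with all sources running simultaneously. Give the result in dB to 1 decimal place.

90.8 dB

Sum in the linear (power) domain: Σ 10^(Lᵢ/10) = 10^(79.9/10) + 10^(74.6/10) + 10^(61.7/10) + 10^(90.3/10) = 1.2e+09.
L_total = 10·log₁₀(1.2e+09) = 90.8 dB.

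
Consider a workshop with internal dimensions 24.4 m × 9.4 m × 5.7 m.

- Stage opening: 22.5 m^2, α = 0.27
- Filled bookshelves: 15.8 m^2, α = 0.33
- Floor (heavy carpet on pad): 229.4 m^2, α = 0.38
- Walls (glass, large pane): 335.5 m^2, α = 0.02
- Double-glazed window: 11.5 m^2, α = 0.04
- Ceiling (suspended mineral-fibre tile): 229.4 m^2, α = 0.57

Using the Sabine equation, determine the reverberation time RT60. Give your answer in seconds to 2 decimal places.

0.89 sec

A = Σ Sᵢαᵢ = 22.5·0.27 + 15.8·0.33 + 229.4·0.38 + 335.5·0.02 + 11.5·0.04 + 229.4·0.57 = 236.389 sabins.
Volume V = 24.4 × 9.4 × 5.7 = 1307.352 m³.
T = 0.161 V/A = 0.161·1307.352/236.389 = 0.89 s.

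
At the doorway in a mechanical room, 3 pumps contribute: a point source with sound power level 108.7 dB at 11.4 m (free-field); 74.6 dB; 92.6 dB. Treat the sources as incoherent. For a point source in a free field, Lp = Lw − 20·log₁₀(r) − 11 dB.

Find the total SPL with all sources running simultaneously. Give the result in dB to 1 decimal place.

92.8 dB

Source at 11.4 m: Lp = 108.7 − 20·log₁₀(11.4) − 11 = 76.6 dB.
Converting to relative power and adding: 10^(76.6/10) + 10^(74.6/10) + 10^(92.6/10) = 1.894e+09.
L_total = 10·log₁₀(1.894e+09) = 92.8 dB.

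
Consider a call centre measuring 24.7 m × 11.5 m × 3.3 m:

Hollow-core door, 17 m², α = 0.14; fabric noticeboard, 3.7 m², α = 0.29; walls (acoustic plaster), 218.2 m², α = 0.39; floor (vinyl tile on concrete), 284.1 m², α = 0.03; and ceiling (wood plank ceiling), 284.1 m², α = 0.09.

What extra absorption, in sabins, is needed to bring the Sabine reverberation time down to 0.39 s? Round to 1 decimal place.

A₁ = Σ Sᵢαᵢ = 17×0.14 + 3.7×0.29 + 218.2×0.39 + 284.1×0.03 + 284.1×0.09 = 122.643 sabins.
V = 937.365 m³. Required absorption A₂ = 0.161 × 937.365 / 0.39 = 386.963 sabins.
ΔA = A₂ − A₁ = 386.963 − 122.643 = 264.3 sabins.

264.3 sabins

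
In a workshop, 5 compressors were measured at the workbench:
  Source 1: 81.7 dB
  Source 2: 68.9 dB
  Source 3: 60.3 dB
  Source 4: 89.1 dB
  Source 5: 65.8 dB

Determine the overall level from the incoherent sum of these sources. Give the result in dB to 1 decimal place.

89.9 dB

Σ 10^(Lᵢ/10) = 9.734e+08.
L_total = 10·log₁₀(9.734e+08) = 89.9 dB.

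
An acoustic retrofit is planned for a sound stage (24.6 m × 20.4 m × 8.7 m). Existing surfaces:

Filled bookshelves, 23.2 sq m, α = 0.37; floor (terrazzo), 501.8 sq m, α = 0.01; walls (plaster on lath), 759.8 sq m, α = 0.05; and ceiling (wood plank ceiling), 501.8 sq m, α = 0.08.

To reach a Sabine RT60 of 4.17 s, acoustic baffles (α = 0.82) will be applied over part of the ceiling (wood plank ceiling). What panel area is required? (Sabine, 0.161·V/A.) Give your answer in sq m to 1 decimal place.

103.8

Total absorption A₁ = 23.2·0.37 + 501.8·0.01 + 759.8·0.05 + 501.8·0.08
  = 8.584 + 5.018 + 37.990 + 40.144 = 91.736 sq m sabins.
Required A₂ = 0.161·4366.008/4.17 = 168.568 sabins.
ΔA needed = 168.568 − 91.736 = 76.832 sabins.
Each sq m of panel replacing the ceiling (wood plank ceiling) adds (0.82 − 0.08) = 0.74 sabins.
Area = ΔA/Δα = 76.832/0.74 = 103.8 sq m.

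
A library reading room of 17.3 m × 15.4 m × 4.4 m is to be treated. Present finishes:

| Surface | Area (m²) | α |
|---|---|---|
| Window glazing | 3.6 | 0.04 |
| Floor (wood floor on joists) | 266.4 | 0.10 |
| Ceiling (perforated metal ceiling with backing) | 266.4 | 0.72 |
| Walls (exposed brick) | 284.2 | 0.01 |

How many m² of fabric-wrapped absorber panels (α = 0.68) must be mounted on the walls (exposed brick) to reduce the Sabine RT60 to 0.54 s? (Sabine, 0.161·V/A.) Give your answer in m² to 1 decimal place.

Summing Sᵢαᵢ: 0.144 + 26.640 + 191.808 + 2.842 → A₁ = 221.434 sabins.
Required A₂ = 0.161·1172.248/0.54 = 349.504 sabins.
ΔA needed = 349.504 − 221.434 = 128.070 sabins.
Each m² of panel replacing the walls (exposed brick) adds (0.68 − 0.01) = 0.67 sabins.
Area = ΔA/Δα = 128.070/0.67 = 191.1 m².

191.1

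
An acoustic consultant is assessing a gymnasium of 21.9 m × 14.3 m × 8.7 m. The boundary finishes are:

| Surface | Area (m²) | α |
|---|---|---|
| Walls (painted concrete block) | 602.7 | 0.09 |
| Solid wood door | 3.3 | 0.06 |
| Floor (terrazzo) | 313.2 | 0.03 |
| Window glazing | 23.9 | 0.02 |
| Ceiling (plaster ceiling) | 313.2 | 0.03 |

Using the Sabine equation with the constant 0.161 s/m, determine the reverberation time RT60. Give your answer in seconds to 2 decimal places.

5.95 seconds

Equivalent absorption area: A = 602.7·0.09 + 3.3·0.06 + 313.2·0.03 + 23.9·0.02 + 313.2·0.03 = 73.711 m².
Room volume: 2724.579 m³.
T = 0.161 V/A = 0.161·2724.579/73.711 = 5.95 s.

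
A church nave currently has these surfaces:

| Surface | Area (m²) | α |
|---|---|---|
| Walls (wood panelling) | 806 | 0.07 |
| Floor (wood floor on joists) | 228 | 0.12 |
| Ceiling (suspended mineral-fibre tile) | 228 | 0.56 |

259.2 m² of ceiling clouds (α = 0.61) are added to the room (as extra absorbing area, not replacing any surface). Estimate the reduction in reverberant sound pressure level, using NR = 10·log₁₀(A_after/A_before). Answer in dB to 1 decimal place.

Total absorption A_before = 806×0.07 + 228×0.12 + 228×0.56
  = 56.420 + 27.360 + 127.680 = 211.460 m² sabins.
Treatment contributes 259.2·0.61 = 158.112 sabins.
New total A_after = 369.572 sabins.
NR = 10·log₁₀(369.572/211.460) = 2.4 dB.

2.4 dB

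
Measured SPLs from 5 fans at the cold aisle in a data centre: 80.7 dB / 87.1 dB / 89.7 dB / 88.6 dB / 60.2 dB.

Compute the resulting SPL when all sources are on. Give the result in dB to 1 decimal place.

93.6 dB

Converting to relative power and adding: 10^(80.7/10) + 10^(87.1/10) + 10^(89.7/10) + 10^(88.6/10) + 10^(60.2/10) = 2.289e+09.
L_total = 10·log₁₀(2.289e+09) = 93.6 dB.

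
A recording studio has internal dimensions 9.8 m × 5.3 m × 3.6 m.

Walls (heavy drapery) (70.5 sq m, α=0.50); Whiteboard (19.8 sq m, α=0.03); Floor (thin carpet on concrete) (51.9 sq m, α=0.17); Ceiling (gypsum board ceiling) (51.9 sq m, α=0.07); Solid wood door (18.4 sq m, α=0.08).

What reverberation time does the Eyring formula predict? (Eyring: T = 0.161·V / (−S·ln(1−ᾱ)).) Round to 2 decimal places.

S = Σ Sᵢ = 212.5 sq m.
Absorption A = 70.5×0.50 + 19.8×0.03 + 51.9×0.17 + 51.9×0.07 + 18.4×0.08 = 49.772 sabins.
Mean coefficient ᾱ = A/S = 0.2342.
−S·ln(1−ᾱ) = −212.5 × ln(1 − 0.2342) = 56.702.
V = 9.8 × 5.3 × 3.6 = 186.984 m³.
RT60 = 0.161 × 186.984 / 56.702 = 0.53 s.

0.53 s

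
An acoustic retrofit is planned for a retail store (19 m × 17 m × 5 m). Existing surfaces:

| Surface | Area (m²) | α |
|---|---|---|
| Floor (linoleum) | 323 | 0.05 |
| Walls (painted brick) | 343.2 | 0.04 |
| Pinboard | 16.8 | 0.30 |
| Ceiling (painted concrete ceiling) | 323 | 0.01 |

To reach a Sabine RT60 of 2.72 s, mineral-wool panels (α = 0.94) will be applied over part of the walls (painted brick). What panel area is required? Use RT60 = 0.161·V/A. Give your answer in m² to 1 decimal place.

63.8

Total absorption A₁ = 323·0.05 + 343.2·0.04 + 16.8·0.30 + 323·0.01
  = 16.150 + 13.728 + 5.040 + 3.230 = 38.148 m² sabins.
Required A₂ = 0.161·1615/2.72 = 95.594 sabins.
ΔA needed = 95.594 − 38.148 = 57.446 sabins.
Net gain per m²: Δα = 0.94 − 0.04 = 0.90.
Panel area = 57.446 / 0.90 = 63.8 m².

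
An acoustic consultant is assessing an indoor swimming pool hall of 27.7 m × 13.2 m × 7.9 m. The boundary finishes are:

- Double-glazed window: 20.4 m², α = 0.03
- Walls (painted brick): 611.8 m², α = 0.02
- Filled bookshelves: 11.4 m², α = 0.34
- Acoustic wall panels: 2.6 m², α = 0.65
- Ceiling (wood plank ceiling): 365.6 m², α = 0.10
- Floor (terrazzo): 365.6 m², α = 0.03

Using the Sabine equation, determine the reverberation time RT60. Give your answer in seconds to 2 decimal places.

7.05 s

Summing Sᵢαᵢ: 0.612 + 12.236 + 3.876 + 1.690 + 36.560 + 10.968 → A = 65.942 sabins.
Room volume: 2888.556 m³.
T = 0.161 V/A = 0.161·2888.556/65.942 = 7.05 s.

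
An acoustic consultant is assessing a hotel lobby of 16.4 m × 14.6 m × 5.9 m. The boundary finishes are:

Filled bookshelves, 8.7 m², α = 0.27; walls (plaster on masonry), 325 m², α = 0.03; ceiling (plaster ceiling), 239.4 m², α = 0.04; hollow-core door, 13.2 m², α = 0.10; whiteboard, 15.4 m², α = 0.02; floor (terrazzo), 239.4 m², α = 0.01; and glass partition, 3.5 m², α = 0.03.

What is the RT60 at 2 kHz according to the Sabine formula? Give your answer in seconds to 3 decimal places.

8.815 s

Total absorption A = 8.7×0.27 + 325×0.03 + 239.4×0.04 + 13.2×0.10 + 15.4×0.02 + 239.4×0.01 + 3.5×0.03
  = 2.349 + 9.750 + 9.576 + 1.320 + 0.308 + 2.394 + 0.105 = 25.802 m² sabins.
Volume V = 16.4 × 14.6 × 5.9 = 1412.696 m³.
T = 0.161 V/A = 0.161·1412.696/25.802 = 8.815 s.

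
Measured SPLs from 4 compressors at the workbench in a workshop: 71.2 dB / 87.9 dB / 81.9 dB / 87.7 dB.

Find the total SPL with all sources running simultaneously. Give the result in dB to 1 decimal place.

Converting to relative power and adding: 10^(71.2/10) + 10^(87.9/10) + 10^(81.9/10) + 10^(87.7/10) = 1.374e+09.
Back to dB: 10·log₁₀ Σ = 91.4 dB.

91.4 dB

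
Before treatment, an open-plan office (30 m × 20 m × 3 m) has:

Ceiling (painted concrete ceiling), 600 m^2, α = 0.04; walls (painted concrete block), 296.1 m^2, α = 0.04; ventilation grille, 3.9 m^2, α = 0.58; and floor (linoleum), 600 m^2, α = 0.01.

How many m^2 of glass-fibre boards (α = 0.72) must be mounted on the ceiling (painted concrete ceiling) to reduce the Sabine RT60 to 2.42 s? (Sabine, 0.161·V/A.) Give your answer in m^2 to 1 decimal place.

Summing Sᵢαᵢ: 24.000 + 11.844 + 2.262 + 6.000 → A₁ = 44.106 sabins.
Required A₂ = 0.161·1800/2.42 = 119.752 sabins.
Absorption to add: 119.752 − 44.106 = 75.646 sabins.
Each m^2 of panel replacing the ceiling (painted concrete ceiling) adds (0.72 − 0.04) = 0.68 sabins.
Area = ΔA/Δα = 75.646/0.68 = 111.2 m^2.

111.2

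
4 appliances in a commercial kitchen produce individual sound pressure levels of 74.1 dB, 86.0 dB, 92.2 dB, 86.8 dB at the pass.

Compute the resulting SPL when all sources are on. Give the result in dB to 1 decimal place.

94.1 dB

Converting to relative power and adding: 10^(74.1/10) + 10^(86.0/10) + 10^(92.2/10) + 10^(86.8/10) = 2.562e+09.
L_total = 10·log₁₀(2.562e+09) = 94.1 dB.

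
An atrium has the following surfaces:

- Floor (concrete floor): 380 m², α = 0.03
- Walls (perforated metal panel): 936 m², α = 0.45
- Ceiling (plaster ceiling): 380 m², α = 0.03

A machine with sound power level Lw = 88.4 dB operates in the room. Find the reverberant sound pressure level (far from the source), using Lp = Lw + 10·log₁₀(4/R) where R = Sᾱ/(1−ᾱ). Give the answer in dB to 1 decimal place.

66.6 dB

Σ(Sᵢαᵢ) = 380×0.03 + 936×0.45 + 380×0.03 = 444.000; total area S = 1696.0 m².
ᾱ = 0.2618, so room constant R = A/(1−ᾱ) = 601.463 m².
Lp = 88.4 + 10·log₁₀(4/601.463) = 88.4 + (-21.77) = 66.6 dB.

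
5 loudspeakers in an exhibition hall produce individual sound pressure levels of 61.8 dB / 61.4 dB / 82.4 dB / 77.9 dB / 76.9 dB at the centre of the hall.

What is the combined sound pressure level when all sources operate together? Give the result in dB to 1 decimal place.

84.6 dB

Converting to relative power and adding: 10^(61.8/10) + 10^(61.4/10) + 10^(82.4/10) + 10^(77.9/10) + 10^(76.9/10) = 2.873e+08.
L_total = 10·log₁₀(2.873e+08) = 84.6 dB.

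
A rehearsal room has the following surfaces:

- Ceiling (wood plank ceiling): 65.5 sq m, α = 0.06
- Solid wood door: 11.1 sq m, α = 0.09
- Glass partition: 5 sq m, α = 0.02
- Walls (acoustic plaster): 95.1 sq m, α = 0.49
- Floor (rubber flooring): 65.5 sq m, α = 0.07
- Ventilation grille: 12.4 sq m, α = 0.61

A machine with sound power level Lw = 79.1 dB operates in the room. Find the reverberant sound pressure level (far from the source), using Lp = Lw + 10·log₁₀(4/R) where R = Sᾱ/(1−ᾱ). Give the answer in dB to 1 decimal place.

A = 63.777 sabins; S = 254.6 sq m.
ᾱ = 0.2505, so room constant R = A/(1−ᾱ) = 85.093 sq m.
Lp = 79.1 + 10·log₁₀(4/85.093) = 79.1 + (-13.28) = 65.8 dB.

65.8 dB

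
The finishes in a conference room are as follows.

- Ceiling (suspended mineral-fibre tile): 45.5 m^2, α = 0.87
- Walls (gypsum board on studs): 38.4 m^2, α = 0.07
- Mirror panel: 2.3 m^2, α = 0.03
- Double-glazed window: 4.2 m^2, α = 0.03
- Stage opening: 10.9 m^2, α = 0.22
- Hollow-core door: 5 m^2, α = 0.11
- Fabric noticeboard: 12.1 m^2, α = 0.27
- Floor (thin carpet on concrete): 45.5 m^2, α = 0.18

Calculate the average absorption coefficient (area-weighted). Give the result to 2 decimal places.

0.35

S = Σ Sᵢ = 45.5 + 38.4 + 2.3 + 4.2 + 10.9 + 5 + 12.1 + 45.5 = 163.9 m^2.
Σ(Sᵢαᵢ) = 45.5×0.87 + 38.4×0.07 + 2.3×0.03 + 4.2×0.03 + 10.9×0.22 + 5×0.11 + 12.1×0.27 + 45.5×0.18 = 56.873.
ᾱ = 56.873 / 163.9 = 0.35.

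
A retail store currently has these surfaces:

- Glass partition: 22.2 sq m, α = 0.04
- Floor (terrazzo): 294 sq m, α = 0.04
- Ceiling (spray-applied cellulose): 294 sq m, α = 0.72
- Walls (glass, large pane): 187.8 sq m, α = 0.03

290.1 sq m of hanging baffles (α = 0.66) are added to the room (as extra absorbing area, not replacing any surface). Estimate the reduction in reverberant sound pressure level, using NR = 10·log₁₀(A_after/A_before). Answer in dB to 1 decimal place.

A_before = Σ Sᵢαᵢ = 22.2·0.04 + 294·0.04 + 294·0.72 + 187.8·0.03 = 229.962 sabins.
Treatment contributes 290.1·0.66 = 191.466 sabins.
New total A_after = 421.428 sabins.
Reduction = 10 log₁₀(A_after/A_before) = 10 log₁₀(1.8326) = 2.6 dB.

2.6 dB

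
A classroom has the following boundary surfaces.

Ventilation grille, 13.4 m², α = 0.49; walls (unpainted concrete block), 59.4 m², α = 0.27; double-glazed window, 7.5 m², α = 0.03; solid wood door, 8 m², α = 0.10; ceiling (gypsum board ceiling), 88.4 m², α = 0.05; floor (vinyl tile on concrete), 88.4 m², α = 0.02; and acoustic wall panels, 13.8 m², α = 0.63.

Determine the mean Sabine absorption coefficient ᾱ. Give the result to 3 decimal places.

0.138

S = Σ Sᵢ = 13.4 + 59.4 + 7.5 + 8 + 88.4 + 88.4 + 13.8 = 278.9 m².
A = 13.4*0.49 + 59.4*0.27 + 7.5*0.03 + 8*0.10 + 88.4*0.05 + 88.4*0.02 + 13.8*0.63 = 38.511 sabins.
ᾱ = 38.511 / 278.9 = 0.138.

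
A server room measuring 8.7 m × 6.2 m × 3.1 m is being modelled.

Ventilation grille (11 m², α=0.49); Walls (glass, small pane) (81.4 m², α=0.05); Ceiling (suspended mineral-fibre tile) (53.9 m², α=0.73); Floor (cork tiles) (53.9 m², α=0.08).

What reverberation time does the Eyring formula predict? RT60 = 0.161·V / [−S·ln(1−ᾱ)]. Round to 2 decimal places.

0.44 s

S = Σ Sᵢ = 200.2 m².
Σ(Sᵢαᵢ) = 11×0.49 + 81.4×0.05 + 53.9×0.73 + 53.9×0.08 = 53.119.
ᾱ = 53.119 / 200.2 = 0.2653.
Eyring denominator: −S ln(1−ᾱ) = 61.720.
V = 8.7 × 6.2 × 3.1 = 167.214 m³.
T = 0.161·V/[−S·ln(1−ᾱ)] = 0.161·167.214/61.720 = 0.44 s.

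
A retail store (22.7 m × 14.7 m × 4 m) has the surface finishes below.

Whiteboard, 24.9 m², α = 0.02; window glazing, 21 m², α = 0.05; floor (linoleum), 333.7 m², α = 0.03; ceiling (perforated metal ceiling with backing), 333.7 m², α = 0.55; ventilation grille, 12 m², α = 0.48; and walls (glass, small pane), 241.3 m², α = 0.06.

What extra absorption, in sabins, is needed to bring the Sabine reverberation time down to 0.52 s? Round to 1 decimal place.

Total absorption A₁ = 24.9×0.02 + 21×0.05 + 333.7×0.03 + 333.7×0.55 + 12×0.48 + 241.3×0.06
  = 0.498 + 1.050 + 10.011 + 183.535 + 5.760 + 14.478 = 215.332 m² sabins.
For T = 0.52 s, need A₂ = 0.161·V/T = 0.161·1334.76/0.52 = 413.262 sabins.
ΔA = A₂ − A₁ = 413.262 − 215.332 = 197.9 sabins.

197.9 sabins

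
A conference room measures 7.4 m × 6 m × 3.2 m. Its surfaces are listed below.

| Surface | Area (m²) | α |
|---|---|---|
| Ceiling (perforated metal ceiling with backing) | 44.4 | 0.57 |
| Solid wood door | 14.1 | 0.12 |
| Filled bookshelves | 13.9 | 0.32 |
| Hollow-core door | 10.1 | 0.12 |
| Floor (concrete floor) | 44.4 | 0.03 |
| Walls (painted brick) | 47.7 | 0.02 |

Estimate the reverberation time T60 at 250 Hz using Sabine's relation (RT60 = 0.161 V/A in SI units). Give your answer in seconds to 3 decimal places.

Summing Sᵢαᵢ: 25.308 + 1.692 + 4.448 + 1.212 + 1.332 + 0.954 → A = 34.946 sabins.
Volume V = 7.4 × 6 × 3.2 = 142.08 m³.
RT60 = 0.161 · V / A = 0.161 × 142.08 / 34.946 = 0.655 s.

0.655 seconds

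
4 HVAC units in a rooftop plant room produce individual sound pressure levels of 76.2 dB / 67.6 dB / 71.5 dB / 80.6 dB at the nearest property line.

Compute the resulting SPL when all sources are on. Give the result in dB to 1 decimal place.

Σ 10^(Lᵢ/10) = 1.764e+08.
Combined level = 10 log₁₀(1.764e+08) = 82.5 dB.

82.5 dB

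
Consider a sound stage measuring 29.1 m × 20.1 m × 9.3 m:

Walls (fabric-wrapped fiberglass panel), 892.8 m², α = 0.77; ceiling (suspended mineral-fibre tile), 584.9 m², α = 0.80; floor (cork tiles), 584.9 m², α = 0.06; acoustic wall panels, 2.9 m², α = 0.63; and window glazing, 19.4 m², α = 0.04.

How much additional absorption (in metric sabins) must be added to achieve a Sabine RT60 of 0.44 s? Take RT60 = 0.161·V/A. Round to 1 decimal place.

Equivalent absorption area: A₁ = 892.8·0.77 + 584.9·0.80 + 584.9·0.06 + 2.9·0.63 + 19.4·0.04 = 1193.073 m².
For T = 0.44 s, need A₂ = 0.161·V/T = 0.161·5439.663/0.44 = 1990.422 sabins.
Shortfall: 1990.422 − 1193.073 = 797.3 sabins.

797.3 sabins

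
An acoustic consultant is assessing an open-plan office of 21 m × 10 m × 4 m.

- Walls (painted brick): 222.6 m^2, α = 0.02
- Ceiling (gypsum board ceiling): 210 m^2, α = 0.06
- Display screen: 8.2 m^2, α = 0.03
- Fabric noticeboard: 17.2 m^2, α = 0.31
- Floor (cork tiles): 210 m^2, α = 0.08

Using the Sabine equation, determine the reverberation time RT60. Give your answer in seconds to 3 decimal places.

3.430 sec

Total absorption A = 222.6×0.02 + 210×0.06 + 8.2×0.03 + 17.2×0.31 + 210×0.08
  = 4.452 + 12.600 + 0.246 + 5.332 + 16.800 = 39.430 m^2 sabins.
V = 21·10·4 = 840 m³.
RT60 = 0.161 · V / A = 0.161 × 840 / 39.430 = 3.430 s.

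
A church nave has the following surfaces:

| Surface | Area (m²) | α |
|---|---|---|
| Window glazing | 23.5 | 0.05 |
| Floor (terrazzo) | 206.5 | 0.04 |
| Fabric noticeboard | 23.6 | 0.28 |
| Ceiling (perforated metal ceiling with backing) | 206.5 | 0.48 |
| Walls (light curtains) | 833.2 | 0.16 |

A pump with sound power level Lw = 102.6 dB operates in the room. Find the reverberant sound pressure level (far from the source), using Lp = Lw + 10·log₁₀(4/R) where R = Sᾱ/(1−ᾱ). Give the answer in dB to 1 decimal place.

83.7 dB

A = 248.475 sabins; S = 1293.3 m².
ᾱ = 248.475/1293.3 = 0.1921; R = Sᾱ/(1−ᾱ) = 248.475/(1−0.1921) = 307.557 m².
Lp = 102.6 + 10·log₁₀(4/307.557) = 102.6 + (-18.86) = 83.7 dB.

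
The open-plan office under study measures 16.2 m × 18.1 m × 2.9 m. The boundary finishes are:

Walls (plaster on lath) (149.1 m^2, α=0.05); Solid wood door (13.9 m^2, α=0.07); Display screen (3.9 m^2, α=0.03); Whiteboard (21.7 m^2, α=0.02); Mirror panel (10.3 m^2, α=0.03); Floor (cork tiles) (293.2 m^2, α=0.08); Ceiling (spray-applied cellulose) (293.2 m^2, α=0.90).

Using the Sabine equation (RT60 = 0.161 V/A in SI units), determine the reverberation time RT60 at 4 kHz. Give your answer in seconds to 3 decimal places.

Equivalent absorption area: A = 149.1·0.05 + 13.9·0.07 + 3.9·0.03 + 21.7·0.02 + 10.3·0.03 + 293.2·0.08 + 293.2·0.90 = 296.624 m^2.
Volume V = 16.2 × 18.1 × 2.9 = 850.338 m³.
Sabine: RT60 = 0.161 × 850.338 / 296.624 = 0.462 s.

0.462 s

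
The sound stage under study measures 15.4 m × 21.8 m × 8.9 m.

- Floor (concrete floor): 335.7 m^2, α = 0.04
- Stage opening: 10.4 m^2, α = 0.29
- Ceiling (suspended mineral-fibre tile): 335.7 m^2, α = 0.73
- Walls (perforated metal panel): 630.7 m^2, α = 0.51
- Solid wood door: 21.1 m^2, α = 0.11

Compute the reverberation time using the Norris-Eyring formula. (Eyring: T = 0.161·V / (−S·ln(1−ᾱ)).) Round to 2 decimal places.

0.62 seconds

S = Σ Sᵢ = 1333.6 m^2.
Absorption A = 335.7·0.04 + 10.4·0.29 + 335.7·0.73 + 630.7·0.51 + 21.1·0.11 = 585.483 sabins.
ᾱ = 585.483 / 1333.6 = 0.4390.
Eyring denominator: −S ln(1−ᾱ) = 770.867.
V = 15.4 × 21.8 × 8.9 = 2987.908 m³.
T = 0.161·V/[−S·ln(1−ᾱ)] = 0.161·2987.908/770.867 = 0.62 s.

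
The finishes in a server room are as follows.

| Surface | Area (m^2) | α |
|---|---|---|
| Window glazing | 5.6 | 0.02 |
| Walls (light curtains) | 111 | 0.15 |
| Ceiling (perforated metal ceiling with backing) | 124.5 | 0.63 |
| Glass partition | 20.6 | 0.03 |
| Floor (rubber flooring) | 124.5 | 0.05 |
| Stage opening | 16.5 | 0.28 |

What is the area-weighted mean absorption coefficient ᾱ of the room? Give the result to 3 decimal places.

0.265

S = Σ Sᵢ = 5.6 + 111 + 124.5 + 20.6 + 124.5 + 16.5 = 402.7 m^2.
Weighted sum Σ Sα = 106.660.
ᾱ = 106.660 / 402.7 = 0.265.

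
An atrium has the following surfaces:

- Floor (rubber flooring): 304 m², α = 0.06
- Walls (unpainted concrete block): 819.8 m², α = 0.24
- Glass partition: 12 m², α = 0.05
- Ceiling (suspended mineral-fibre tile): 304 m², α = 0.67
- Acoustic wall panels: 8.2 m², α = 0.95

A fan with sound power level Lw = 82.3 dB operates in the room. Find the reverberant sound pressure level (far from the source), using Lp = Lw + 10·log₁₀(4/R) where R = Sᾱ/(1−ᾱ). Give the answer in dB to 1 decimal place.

A = 427.062 sabins; S = 1448.0 m².
ᾱ = 0.2949, so room constant R = A/(1−ᾱ) = 605.676 m².
Lp = 82.3 + 10·log₁₀(4/605.676) = 82.3 + (-21.80) = 60.5 dB.

60.5 dB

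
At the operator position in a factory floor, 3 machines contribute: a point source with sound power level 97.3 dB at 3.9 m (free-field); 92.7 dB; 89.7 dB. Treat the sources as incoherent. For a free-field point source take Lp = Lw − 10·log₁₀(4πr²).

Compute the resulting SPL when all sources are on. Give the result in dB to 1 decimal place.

94.5 dB

Source at 3.9 m: Lp = 97.3 − 10·log₁₀(4π·3.9²) = 97.3 − 10·log₁₀(191.134) = 74.5 dB.
Σ 10^(Lᵢ/10) = 2.824e+09.
Combined level = 10 log₁₀(2.824e+09) = 94.5 dB.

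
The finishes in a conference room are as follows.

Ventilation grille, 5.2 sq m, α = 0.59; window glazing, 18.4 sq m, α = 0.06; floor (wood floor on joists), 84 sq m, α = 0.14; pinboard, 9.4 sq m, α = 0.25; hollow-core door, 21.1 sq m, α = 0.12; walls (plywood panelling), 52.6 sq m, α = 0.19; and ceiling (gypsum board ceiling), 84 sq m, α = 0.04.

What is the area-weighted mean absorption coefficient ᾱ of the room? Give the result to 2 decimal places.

Total surface area S = 274.7 sq m.
Σ(Sᵢαᵢ) = 5.2×0.59 + 18.4×0.06 + 84×0.14 + 9.4×0.25 + 21.1×0.12 + 52.6×0.19 + 84×0.04 = 34.168.
ᾱ = 34.168 / 274.7 = 0.12.

0.12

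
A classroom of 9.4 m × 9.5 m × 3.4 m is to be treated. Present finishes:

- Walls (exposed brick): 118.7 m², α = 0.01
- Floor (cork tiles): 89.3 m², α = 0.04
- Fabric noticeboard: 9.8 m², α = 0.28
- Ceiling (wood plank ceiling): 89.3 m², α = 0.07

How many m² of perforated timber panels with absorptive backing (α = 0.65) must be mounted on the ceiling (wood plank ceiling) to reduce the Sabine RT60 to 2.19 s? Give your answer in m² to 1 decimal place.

14.8

Summing Sᵢαᵢ: 1.187 + 3.572 + 2.744 + 6.251 → A₁ = 13.754 sabins.
V = 303.62 m³. Target absorption A₂ = 0.161 × 303.62 / 2.19 = 22.321 sabins.
ΔA needed = 22.321 − 13.754 = 8.567 sabins.
Net gain per m²: Δα = 0.65 − 0.07 = 0.58.
Panel area = 8.567 / 0.58 = 14.8 m².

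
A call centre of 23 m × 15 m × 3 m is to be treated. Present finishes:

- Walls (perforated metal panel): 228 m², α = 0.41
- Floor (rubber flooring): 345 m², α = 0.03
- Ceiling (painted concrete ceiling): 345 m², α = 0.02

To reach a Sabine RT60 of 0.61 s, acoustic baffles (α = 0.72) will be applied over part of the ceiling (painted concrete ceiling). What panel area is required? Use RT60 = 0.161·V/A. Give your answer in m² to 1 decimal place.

232.1

A₁ = Σ Sᵢαᵢ = 228*0.41 + 345*0.03 + 345*0.02 = 110.730 sabins.
Required A₂ = 0.161·1035/0.61 = 273.172 sabins.
ΔA needed = 273.172 − 110.730 = 162.442 sabins.
Each m² of panel replacing the ceiling (painted concrete ceiling) adds (0.72 − 0.02) = 0.70 sabins.
Area = ΔA/Δα = 162.442/0.70 = 232.1 m².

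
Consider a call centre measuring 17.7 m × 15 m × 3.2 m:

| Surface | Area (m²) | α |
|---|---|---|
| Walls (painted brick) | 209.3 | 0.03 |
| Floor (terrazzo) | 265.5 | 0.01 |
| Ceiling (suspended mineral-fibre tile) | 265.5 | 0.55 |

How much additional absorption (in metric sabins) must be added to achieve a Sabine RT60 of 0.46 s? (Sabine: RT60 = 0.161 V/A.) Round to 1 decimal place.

142.4 sabins

A₁ = Σ Sᵢαᵢ = 209.3·0.03 + 265.5·0.01 + 265.5·0.55 = 154.959 sabins.
Target A₂ = 0.161·849.6/0.46 = 297.360 sabins (V = 849.6 m³).
Additional absorption ΔA = 297.360 − 154.959 = 142.4 sabins.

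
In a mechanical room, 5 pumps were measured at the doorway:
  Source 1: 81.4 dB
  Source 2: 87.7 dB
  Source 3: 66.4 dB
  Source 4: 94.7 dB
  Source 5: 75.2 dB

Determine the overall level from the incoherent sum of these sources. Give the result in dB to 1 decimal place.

95.7 dB

Σ 10^(Lᵢ/10) = 3.716e+09.
L_total = 10·log₁₀(3.716e+09) = 95.7 dB.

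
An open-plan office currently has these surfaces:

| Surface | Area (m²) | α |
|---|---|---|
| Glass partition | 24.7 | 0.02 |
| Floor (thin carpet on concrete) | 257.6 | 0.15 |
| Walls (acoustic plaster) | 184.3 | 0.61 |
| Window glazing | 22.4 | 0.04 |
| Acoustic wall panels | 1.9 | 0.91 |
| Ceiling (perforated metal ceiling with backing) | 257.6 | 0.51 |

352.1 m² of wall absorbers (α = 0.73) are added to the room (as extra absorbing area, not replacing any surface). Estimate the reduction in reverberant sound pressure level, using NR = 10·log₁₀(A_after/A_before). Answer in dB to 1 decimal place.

Summing Sᵢαᵢ: 0.494 + 38.640 + 112.423 + 0.896 + 1.729 + 131.376 → A_before = 285.558 sabins.
Treatment contributes 352.1·0.73 = 257.033 sabins.
New total A_after = 542.591 sabins.
NR = 10·log₁₀(542.591/285.558) = 2.8 dB.

2.8 dB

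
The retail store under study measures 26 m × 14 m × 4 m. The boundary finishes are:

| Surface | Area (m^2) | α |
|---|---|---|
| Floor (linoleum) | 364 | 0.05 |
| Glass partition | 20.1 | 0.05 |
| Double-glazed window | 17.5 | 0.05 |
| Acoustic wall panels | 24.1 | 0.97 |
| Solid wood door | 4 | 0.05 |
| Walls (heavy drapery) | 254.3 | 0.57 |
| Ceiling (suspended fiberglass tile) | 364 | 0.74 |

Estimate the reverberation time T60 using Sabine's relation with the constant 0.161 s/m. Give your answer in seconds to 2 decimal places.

A = Σ Sᵢαᵢ = 364*0.05 + 20.1*0.05 + 17.5*0.05 + 24.1*0.97 + 4*0.05 + 254.3*0.57 + 364*0.74 = 457.968 sabins.
Volume V = 26 × 14 × 4 = 1456 m³.
T = 0.161 V/A = 0.161·1456/457.968 = 0.51 s.

0.51 sec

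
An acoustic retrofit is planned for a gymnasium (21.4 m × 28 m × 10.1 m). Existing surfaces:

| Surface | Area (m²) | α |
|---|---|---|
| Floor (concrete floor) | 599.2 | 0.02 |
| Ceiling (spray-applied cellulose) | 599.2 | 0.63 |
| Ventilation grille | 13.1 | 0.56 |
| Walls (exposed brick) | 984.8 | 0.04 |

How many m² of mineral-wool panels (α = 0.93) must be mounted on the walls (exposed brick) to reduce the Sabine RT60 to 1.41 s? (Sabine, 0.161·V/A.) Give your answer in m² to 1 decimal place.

286.3

A₁ = Σ Sᵢαᵢ = 599.2*0.02 + 599.2*0.63 + 13.1*0.56 + 984.8*0.04 = 436.208 sabins.
Required A₂ = 0.161·6051.92/1.41 = 691.035 sabins.
Absorption to add: 691.035 − 436.208 = 254.827 sabins.
Net gain per m²: Δα = 0.93 − 0.04 = 0.89.
Area = ΔA/Δα = 254.827/0.89 = 286.3 m².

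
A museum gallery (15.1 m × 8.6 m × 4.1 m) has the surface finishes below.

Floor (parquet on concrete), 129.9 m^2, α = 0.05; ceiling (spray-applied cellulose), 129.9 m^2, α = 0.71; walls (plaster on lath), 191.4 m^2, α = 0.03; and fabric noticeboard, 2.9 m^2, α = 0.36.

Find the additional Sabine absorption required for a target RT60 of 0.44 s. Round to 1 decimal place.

89.3 sabins

Equivalent absorption area: A₁ = 129.9×0.05 + 129.9×0.71 + 191.4×0.03 + 2.9×0.36 = 105.510 m^2.
Target A₂ = 0.161·532.426/0.44 = 194.820 sabins (V = 532.426 m³).
Additional absorption ΔA = 194.820 − 105.510 = 89.3 sabins.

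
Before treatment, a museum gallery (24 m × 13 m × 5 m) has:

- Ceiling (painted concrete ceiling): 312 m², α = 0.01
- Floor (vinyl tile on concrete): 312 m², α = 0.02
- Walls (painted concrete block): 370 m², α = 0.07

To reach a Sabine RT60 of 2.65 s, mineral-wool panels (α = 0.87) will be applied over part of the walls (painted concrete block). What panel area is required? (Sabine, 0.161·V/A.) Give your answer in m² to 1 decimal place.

74.4

A₁ = Σ Sᵢαᵢ = 312*0.01 + 312*0.02 + 370*0.07 = 35.260 sabins.
V = 1560 m³. Target absorption A₂ = 0.161 × 1560 / 2.65 = 94.777 sabins.
ΔA needed = 94.777 − 35.260 = 59.517 sabins.
Net gain per m²: Δα = 0.87 − 0.07 = 0.80.
Panel area = 59.517 / 0.80 = 74.4 m².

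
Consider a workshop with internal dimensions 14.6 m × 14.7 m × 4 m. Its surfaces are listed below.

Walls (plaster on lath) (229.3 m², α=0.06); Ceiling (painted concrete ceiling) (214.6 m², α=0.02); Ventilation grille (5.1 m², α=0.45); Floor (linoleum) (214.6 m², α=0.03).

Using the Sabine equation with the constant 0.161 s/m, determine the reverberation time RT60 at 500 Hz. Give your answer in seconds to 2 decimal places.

5.16 s

Summing Sᵢαᵢ: 13.758 + 4.292 + 2.295 + 6.438 → A = 26.783 sabins.
Room volume: 858.48 m³.
T = 0.161 V/A = 0.161·858.48/26.783 = 5.16 s.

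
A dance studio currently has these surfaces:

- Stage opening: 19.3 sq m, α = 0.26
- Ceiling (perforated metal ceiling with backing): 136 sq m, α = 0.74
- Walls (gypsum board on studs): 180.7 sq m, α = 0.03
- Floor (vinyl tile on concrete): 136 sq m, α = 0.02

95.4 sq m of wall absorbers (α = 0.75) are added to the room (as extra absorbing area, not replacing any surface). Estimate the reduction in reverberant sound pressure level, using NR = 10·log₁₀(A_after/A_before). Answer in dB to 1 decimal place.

2.1 dB

Equivalent absorption area: A_before = 19.3·0.26 + 136·0.74 + 180.7·0.03 + 136·0.02 = 113.799 sq m.
Added absorption = 95.4 × 0.75 = 71.550 sabins.
New total A_after = 185.349 sabins.
NR = 10·log₁₀(185.349/113.799) = 2.1 dB.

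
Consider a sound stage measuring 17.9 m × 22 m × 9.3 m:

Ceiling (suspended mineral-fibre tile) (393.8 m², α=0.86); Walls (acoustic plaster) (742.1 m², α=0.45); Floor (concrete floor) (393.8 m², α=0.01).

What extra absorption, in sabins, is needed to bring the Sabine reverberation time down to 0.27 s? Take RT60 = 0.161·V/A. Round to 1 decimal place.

Equivalent absorption area: A₁ = 393.8·0.86 + 742.1·0.45 + 393.8·0.01 = 676.551 m².
For T = 0.27 s, need A₂ = 0.161·V/T = 0.161·3662.34/0.27 = 2183.840 sabins.
Additional absorption ΔA = 2183.840 − 676.551 = 1507.3 sabins.

1507.3 sabins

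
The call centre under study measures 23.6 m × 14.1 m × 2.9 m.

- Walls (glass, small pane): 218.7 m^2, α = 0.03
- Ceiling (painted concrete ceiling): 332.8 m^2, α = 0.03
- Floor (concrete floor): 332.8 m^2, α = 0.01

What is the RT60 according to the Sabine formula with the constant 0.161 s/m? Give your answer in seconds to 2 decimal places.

7.82 s

Summing Sᵢαᵢ: 6.561 + 9.984 + 3.328 → A = 19.873 sabins.
Room volume: 965.004 m³.
RT60 = 0.161 · V / A = 0.161 × 965.004 / 19.873 = 7.82 s.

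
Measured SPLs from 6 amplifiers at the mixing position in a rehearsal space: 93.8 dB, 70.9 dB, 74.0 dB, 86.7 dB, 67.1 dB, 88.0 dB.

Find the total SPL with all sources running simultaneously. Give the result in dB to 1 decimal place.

Converting to relative power and adding: 10^(93.8/10) + 10^(70.9/10) + 10^(74.0/10) + 10^(86.7/10) + 10^(67.1/10) + 10^(88.0/10) = 3.54e+09.
Combined level = 10 log₁₀(3.54e+09) = 95.5 dB.

95.5 dB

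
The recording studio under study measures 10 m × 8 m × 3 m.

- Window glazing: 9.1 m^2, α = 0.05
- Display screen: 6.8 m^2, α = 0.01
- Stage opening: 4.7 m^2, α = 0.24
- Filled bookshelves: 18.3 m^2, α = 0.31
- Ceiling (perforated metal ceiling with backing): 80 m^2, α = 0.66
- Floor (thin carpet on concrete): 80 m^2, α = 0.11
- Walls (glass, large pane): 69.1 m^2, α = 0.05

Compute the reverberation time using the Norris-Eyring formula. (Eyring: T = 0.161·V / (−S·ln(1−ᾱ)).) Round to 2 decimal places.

0.46 sec

S = Σ Sᵢ = 268.0 m^2.
Σ(Sᵢαᵢ) = 9.1·0.05 + 6.8·0.01 + 4.7·0.24 + 18.3·0.31 + 80·0.66 + 80·0.11 + 69.1·0.05 = 72.379.
Mean coefficient ᾱ = A/S = 0.2701.
Eyring denominator: −S ln(1−ᾱ) = 84.379.
V = 10 × 8 × 3 = 240 m³.
RT60 = 0.161 × 240 / 84.379 = 0.46 s.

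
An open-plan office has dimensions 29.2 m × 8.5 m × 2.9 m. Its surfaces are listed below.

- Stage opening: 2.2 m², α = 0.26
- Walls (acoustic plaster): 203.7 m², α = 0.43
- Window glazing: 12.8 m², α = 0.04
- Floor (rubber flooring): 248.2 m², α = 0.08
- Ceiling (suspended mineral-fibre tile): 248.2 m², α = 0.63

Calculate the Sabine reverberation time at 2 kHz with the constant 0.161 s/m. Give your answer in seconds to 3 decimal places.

0.437 s

Total absorption A = 2.2×0.26 + 203.7×0.43 + 12.8×0.04 + 248.2×0.08 + 248.2×0.63
  = 0.572 + 87.591 + 0.512 + 19.856 + 156.366 = 264.897 m² sabins.
V = 29.2·8.5·2.9 = 719.78 m³.
RT60 = 0.161 · V / A = 0.161 × 719.78 / 264.897 = 0.437 s.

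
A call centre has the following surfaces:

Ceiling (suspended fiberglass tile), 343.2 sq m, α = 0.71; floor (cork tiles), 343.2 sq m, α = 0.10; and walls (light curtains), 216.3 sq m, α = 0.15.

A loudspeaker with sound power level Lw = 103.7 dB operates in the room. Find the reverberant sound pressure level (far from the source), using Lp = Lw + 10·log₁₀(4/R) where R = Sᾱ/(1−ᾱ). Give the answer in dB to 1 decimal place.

83.0 dB

A = 310.437 sabins; S = 902.7 sq m.
ᾱ = 310.437/902.7 = 0.3439; R = Sᾱ/(1−ᾱ) = 310.437/(1−0.3439) = 473.155 sq m.
Lp = 103.7 + 10·log₁₀(4/473.155) = 103.7 + (-20.73) = 83.0 dB.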